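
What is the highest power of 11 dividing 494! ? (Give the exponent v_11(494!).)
v_11(494!) = 48

Legendre's formula: v_p(n!) = Σ_{k ≥ 1} ⌊n / p^k⌋. For p = 11, n = 494, the terms are:
  ⌊494/11^1⌋ = ⌊494/11⌋ = 44
  ⌊494/11^2⌋ = ⌊494/121⌋ = 4
(the next term ⌊494/11^3⌋ = 0, terminating the sum). Summing: v_11(494!) = 44 + 4 = 48.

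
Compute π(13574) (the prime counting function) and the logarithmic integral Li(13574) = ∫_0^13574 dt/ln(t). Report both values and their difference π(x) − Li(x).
π(13574) = 1605;  Li(13574) ≈ 1627.56;  π(x) − Li(x) ≈ -22.56.

Direct count of primes ≤ 13574 gives π(13574) = 1605. Numerical evaluation of the logarithmic integral gives Li(13574) ≈ 1627.56. The difference π(x) − Li(x) ≈ -22.56 is typically negative for small/moderate x (Li(x) overestimates), though Littlewood's theorem shows this sign changes infinitely often.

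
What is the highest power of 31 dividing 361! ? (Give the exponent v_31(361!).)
v_31(361!) = 11

Legendre's formula: v_p(n!) = Σ_{k ≥ 1} ⌊n / p^k⌋. For p = 31, n = 361, the terms are:
  ⌊361/31^1⌋ = ⌊361/31⌋ = 11
(the next term ⌊361/31^2⌋ = 0, terminating the sum). Summing: v_31(361!) = 11 = 11.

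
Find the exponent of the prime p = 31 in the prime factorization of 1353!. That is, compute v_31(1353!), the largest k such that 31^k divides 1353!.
v_31(1353!) = 44

Legendre's formula: v_p(n!) = Σ_{k ≥ 1} ⌊n / p^k⌋. For p = 31, n = 1353, the terms are:
  ⌊1353/31^1⌋ = ⌊1353/31⌋ = 43
  ⌊1353/31^2⌋ = ⌊1353/961⌋ = 1
(the next term ⌊1353/31^3⌋ = 0, terminating the sum). Summing: v_31(1353!) = 43 + 1 = 44.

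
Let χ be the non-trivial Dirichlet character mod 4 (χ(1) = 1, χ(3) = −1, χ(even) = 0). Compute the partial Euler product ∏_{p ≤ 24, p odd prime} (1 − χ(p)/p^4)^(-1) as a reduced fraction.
∏ = 2907090265708363109850475/2939590979896221115088896

The odd primes p ≤ 24 are [3, 5, 7, 11, 13, 17, 19, 23]. For each, χ(p) = 1 if p ≡ 1 mod 4, χ(p) = −1 if p ≡ 3 mod 4. Taking (1 − χ(p)/p^4)^(-1) = p^4/(p^4 − χ(p)): (1 − (-1)/3^4)^(-1) · (1 − (1)/5^4)^(-1) · (1 − (-1)/7^4)^(-1) · (1 − (-1)/11^4)^(-1) · (1 − (1)/13^4)^(-1) · (1 − (1)/17^4)^(-1) · (1 − (-1)/19^4)^(-1) · (1 − (-1)/23^4)^(-1) = 2907090265708363109850475/2939590979896221115088896.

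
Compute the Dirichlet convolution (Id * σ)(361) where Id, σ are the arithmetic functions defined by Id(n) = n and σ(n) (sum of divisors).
(Id * σ)(361) = 1122

Divisors of 361: [1, 19, 361]. For each d | 361:
  d = 1: Id(1) · σ(361/1) = 1 · 381 = 381
  d = 19: Id(19) · σ(361/19) = 19 · 20 = 380
  d = 361: Id(361) · σ(361/361) = 361 · 1 = 361
Summing: (Id * σ)(361) = 381 + 380 + 361 = 1122.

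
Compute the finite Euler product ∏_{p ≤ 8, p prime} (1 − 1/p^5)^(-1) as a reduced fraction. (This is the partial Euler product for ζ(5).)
∏ = 8508543750/8205616331

The primes p ≤ 8 are [2, 3, 5, 7]. For each prime, (1 − 1/p^5)^(-1) = p^5 / (p^5 − 1). The product is (1 − 1/2^5)^(-1), (1 − 1/3^5)^(-1), (1 − 1/5^5)^(-1), (1 − 1/7^5)^(-1) = ∏ p^5 / (p^5 − 1) = 8508543750/8205616331.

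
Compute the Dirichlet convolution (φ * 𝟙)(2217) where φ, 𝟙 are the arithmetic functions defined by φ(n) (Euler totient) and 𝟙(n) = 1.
(φ * 𝟙)(2217) = 2217

Divisors of 2217: [1, 3, 739, 2217]. For each d | 2217:
  d = 1: φ(1) · 𝟙(2217/1) = 1 · 1 = 1
  d = 3: φ(3) · 𝟙(2217/3) = 2 · 1 = 2
  d = 739: φ(739) · 𝟙(2217/739) = 738 · 1 = 738
  d = 2217: φ(2217) · 𝟙(2217/2217) = 1476 · 1 = 1476
Summing: (φ * 𝟙)(2217) = 1 + 2 + 738 + 1476 = 2217.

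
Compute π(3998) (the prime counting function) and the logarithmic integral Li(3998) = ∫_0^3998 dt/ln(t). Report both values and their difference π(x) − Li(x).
π(3998) = 550;  Li(3998) ≈ 565.12;  π(x) − Li(x) ≈ -15.12.

Direct count of primes ≤ 3998 gives π(3998) = 550. Numerical evaluation of the logarithmic integral gives Li(3998) ≈ 565.12. The difference π(x) − Li(x) ≈ -15.12 is typically negative for small/moderate x (Li(x) overestimates), though Littlewood's theorem shows this sign changes infinitely often.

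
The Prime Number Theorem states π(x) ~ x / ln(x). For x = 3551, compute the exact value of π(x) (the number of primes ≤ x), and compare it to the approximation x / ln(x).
π(3551) = 497;  x/ln(x) ≈ 434.37;  relative error ≈ 12.60%.

Directly count primes up to 3551: π(3551) = 497. The PNT approximation gives 3551/ln(3551) ≈ 3551/8.17498 ≈ 434.37. Relative error (π(x) − x/ln(x)) / π(x) ≈ 12.60%; the approximation is known to undercount slightly (Li(x) is a better estimate).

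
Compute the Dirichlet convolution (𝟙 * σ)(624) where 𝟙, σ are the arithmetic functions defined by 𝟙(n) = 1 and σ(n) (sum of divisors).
(𝟙 * σ)(624) = 4275

Divisors of 624: [1, 2, 3, 4, 6, 8, 12, 13, 16, 24, 26, 39, 48, 52, 78, 104, 156, 208, 312, 624]. For each d | 624:
  d = 1: 𝟙(1) · σ(624/1) = 1 · 1736 = 1736
  d = 2: 𝟙(2) · σ(624/2) = 1 · 840 = 840
  d = 3: 𝟙(3) · σ(624/3) = 1 · 434 = 434
  d = 4: 𝟙(4) · σ(624/4) = 1 · 392 = 392
  d = 6: 𝟙(6) · σ(624/6) = 1 · 210 = 210
  d = 8: 𝟙(8) · σ(624/8) = 1 · 168 = 168
  d = 12: 𝟙(12) · σ(624/12) = 1 · 98 = 98
  d = 13: 𝟙(13) · σ(624/13) = 1 · 124 = 124
  d = 16: 𝟙(16) · σ(624/16) = 1 · 56 = 56
  d = 24: 𝟙(24) · σ(624/24) = 1 · 42 = 42
  d = 26: 𝟙(26) · σ(624/26) = 1 · 60 = 60
  d = 39: 𝟙(39) · σ(624/39) = 1 · 31 = 31
  d = 48: 𝟙(48) · σ(624/48) = 1 · 14 = 14
  d = 52: 𝟙(52) · σ(624/52) = 1 · 28 = 28
  d = 78: 𝟙(78) · σ(624/78) = 1 · 15 = 15
  d = 104: 𝟙(104) · σ(624/104) = 1 · 12 = 12
  d = 156: 𝟙(156) · σ(624/156) = 1 · 7 = 7
  d = 208: 𝟙(208) · σ(624/208) = 1 · 4 = 4
  d = 312: 𝟙(312) · σ(624/312) = 1 · 3 = 3
  d = 624: 𝟙(624) · σ(624/624) = 1 · 1 = 1
Summing: (𝟙 * σ)(624) = 1736 + 840 + 434 + 392 + 210 + 168 + 98 + 124 + 56 + 42 + 60 + 31 + 14 + 28 + 15 + 12 + 7 + 4 + 3 + 1 = 4275.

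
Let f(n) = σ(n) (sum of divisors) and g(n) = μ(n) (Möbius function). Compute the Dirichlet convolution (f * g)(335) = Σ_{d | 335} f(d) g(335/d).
(σ * μ)(335) = 335

Divisors of 335: [1, 5, 67, 335]. For each d | 335:
  d = 1: σ(1) · μ(335/1) = 1 · 1 = 1
  d = 5: σ(5) · μ(335/5) = 6 · -1 = -6
  d = 67: σ(67) · μ(335/67) = 68 · -1 = -68
  d = 335: σ(335) · μ(335/335) = 408 · 1 = 408
Summing: (σ * μ)(335) = 1 + -6 + -68 + 408 = 335.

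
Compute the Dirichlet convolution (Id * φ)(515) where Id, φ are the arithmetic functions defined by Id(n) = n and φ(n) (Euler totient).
(Id * φ)(515) = 1845

Divisors of 515: [1, 5, 103, 515]. For each d | 515:
  d = 1: Id(1) · φ(515/1) = 1 · 408 = 408
  d = 5: Id(5) · φ(515/5) = 5 · 102 = 510
  d = 103: Id(103) · φ(515/103) = 103 · 4 = 412
  d = 515: Id(515) · φ(515/515) = 515 · 1 = 515
Summing: (Id * φ)(515) = 408 + 510 + 412 + 515 = 1845.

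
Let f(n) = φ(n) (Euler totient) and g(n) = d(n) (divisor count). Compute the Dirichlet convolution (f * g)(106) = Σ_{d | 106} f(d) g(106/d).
(φ * d)(106) = 162

Divisors of 106: [1, 2, 53, 106]. For each d | 106:
  d = 1: φ(1) · d(106/1) = 1 · 4 = 4
  d = 2: φ(2) · d(106/2) = 1 · 2 = 2
  d = 53: φ(53) · d(106/53) = 52 · 2 = 104
  d = 106: φ(106) · d(106/106) = 52 · 1 = 52
Summing: (φ * d)(106) = 4 + 2 + 104 + 52 = 162.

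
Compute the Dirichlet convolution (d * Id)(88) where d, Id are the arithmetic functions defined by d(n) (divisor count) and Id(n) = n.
(d * Id)(88) = 338

Divisors of 88: [1, 2, 4, 8, 11, 22, 44, 88]. For each d | 88:
  d = 1: d(1) · Id(88/1) = 1 · 88 = 88
  d = 2: d(2) · Id(88/2) = 2 · 44 = 88
  d = 4: d(4) · Id(88/4) = 3 · 22 = 66
  d = 8: d(8) · Id(88/8) = 4 · 11 = 44
  d = 11: d(11) · Id(88/11) = 2 · 8 = 16
  d = 22: d(22) · Id(88/22) = 4 · 4 = 16
  d = 44: d(44) · Id(88/44) = 6 · 2 = 12
  d = 88: d(88) · Id(88/88) = 8 · 1 = 8
Summing: (d * Id)(88) = 88 + 88 + 66 + 44 + 16 + 16 + 12 + 8 = 338.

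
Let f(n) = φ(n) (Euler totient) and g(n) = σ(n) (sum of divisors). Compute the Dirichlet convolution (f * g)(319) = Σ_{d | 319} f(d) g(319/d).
(φ * σ)(319) = 1276

Divisors of 319: [1, 11, 29, 319]. For each d | 319:
  d = 1: φ(1) · σ(319/1) = 1 · 360 = 360
  d = 11: φ(11) · σ(319/11) = 10 · 30 = 300
  d = 29: φ(29) · σ(319/29) = 28 · 12 = 336
  d = 319: φ(319) · σ(319/319) = 280 · 1 = 280
Summing: (φ * σ)(319) = 360 + 300 + 336 + 280 = 1276.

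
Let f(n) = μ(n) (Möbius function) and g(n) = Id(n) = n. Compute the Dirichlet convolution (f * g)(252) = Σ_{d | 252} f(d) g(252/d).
(μ * Id)(252) = 72

Divisors of 252: [1, 2, 3, 4, 6, 7, 9, 12, 14, 18, 21, 28, 36, 42, 63, 84, 126, 252]. For each d | 252:
  d = 1: μ(1) · Id(252/1) = 1 · 252 = 252
  d = 2: μ(2) · Id(252/2) = -1 · 126 = -126
  d = 3: μ(3) · Id(252/3) = -1 · 84 = -84
  d = 4: μ(4) · Id(252/4) = 0 · 63 = 0
  d = 6: μ(6) · Id(252/6) = 1 · 42 = 42
  d = 7: μ(7) · Id(252/7) = -1 · 36 = -36
  d = 9: μ(9) · Id(252/9) = 0 · 28 = 0
  d = 12: μ(12) · Id(252/12) = 0 · 21 = 0
  d = 14: μ(14) · Id(252/14) = 1 · 18 = 18
  d = 18: μ(18) · Id(252/18) = 0 · 14 = 0
  d = 21: μ(21) · Id(252/21) = 1 · 12 = 12
  d = 28: μ(28) · Id(252/28) = 0 · 9 = 0
  d = 36: μ(36) · Id(252/36) = 0 · 7 = 0
  d = 42: μ(42) · Id(252/42) = -1 · 6 = -6
  d = 63: μ(63) · Id(252/63) = 0 · 4 = 0
  d = 84: μ(84) · Id(252/84) = 0 · 3 = 0
  d = 126: μ(126) · Id(252/126) = 0 · 2 = 0
  d = 252: μ(252) · Id(252/252) = 0 · 1 = 0
Summing: (μ * Id)(252) = 252 + -126 + -84 + 0 + 42 + -36 + 0 + 0 + 18 + 0 + 12 + 0 + 0 + -6 + 0 + 0 + 0 + 0 = 72.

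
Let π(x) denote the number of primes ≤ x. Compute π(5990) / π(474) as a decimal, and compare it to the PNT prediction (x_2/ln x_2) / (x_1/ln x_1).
π(5990)/π(474) = 783/91 ≈ 8.6044;  PNT prediction ≈ 8.9516.

π(474) = 91 and π(5990) = 783, so π(5990)/π(474) ≈ 8.6044. The PNT-predicted ratio is (5990/ln(5990)) / (474/ln(474)) ≈ 8.9516. The two agree to within a few percent, as expected.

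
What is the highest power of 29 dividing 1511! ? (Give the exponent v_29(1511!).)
v_29(1511!) = 53

Legendre's formula: v_p(n!) = Σ_{k ≥ 1} ⌊n / p^k⌋. For p = 29, n = 1511, the terms are:
  ⌊1511/29^1⌋ = ⌊1511/29⌋ = 52
  ⌊1511/29^2⌋ = ⌊1511/841⌋ = 1
(the next term ⌊1511/29^3⌋ = 0, terminating the sum). Summing: v_29(1511!) = 52 + 1 = 53.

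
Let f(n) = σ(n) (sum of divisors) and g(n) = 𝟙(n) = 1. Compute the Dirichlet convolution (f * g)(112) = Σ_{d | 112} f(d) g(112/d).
(σ * 𝟙)(112) = 513

Divisors of 112: [1, 2, 4, 7, 8, 14, 16, 28, 56, 112]. For each d | 112:
  d = 1: σ(1) · 𝟙(112/1) = 1 · 1 = 1
  d = 2: σ(2) · 𝟙(112/2) = 3 · 1 = 3
  d = 4: σ(4) · 𝟙(112/4) = 7 · 1 = 7
  d = 7: σ(7) · 𝟙(112/7) = 8 · 1 = 8
  d = 8: σ(8) · 𝟙(112/8) = 15 · 1 = 15
  d = 14: σ(14) · 𝟙(112/14) = 24 · 1 = 24
  d = 16: σ(16) · 𝟙(112/16) = 31 · 1 = 31
  d = 28: σ(28) · 𝟙(112/28) = 56 · 1 = 56
  d = 56: σ(56) · 𝟙(112/56) = 120 · 1 = 120
  d = 112: σ(112) · 𝟙(112/112) = 248 · 1 = 248
Summing: (σ * 𝟙)(112) = 1 + 3 + 7 + 8 + 15 + 24 + 31 + 56 + 120 + 248 = 513.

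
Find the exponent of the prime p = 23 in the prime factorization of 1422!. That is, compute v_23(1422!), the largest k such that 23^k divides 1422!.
v_23(1422!) = 63

Legendre's formula: v_p(n!) = Σ_{k ≥ 1} ⌊n / p^k⌋. For p = 23, n = 1422, the terms are:
  ⌊1422/23^1⌋ = ⌊1422/23⌋ = 61
  ⌊1422/23^2⌋ = ⌊1422/529⌋ = 2
(the next term ⌊1422/23^3⌋ = 0, terminating the sum). Summing: v_23(1422!) = 61 + 2 = 63.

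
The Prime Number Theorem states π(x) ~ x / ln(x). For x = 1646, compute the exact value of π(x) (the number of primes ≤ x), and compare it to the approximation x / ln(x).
π(1646) = 259;  x/ln(x) ≈ 222.25;  relative error ≈ 14.19%.

Directly count primes up to 1646: π(1646) = 259. The PNT approximation gives 1646/ln(1646) ≈ 1646/7.40610 ≈ 222.25. Relative error (π(x) − x/ln(x)) / π(x) ≈ 14.19%; the approximation is known to undercount slightly (Li(x) is a better estimate).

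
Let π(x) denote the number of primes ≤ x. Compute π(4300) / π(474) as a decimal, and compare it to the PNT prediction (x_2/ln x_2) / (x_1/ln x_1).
π(4300)/π(474) = 590/91 ≈ 6.4835;  PNT prediction ≈ 6.6807.

π(474) = 91 and π(4300) = 590, so π(4300)/π(474) ≈ 6.4835. The PNT-predicted ratio is (4300/ln(4300)) / (474/ln(474)) ≈ 6.6807. The two agree to within a few percent, as expected.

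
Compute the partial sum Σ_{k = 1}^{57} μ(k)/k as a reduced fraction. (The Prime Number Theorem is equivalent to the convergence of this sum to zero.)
Σ μ(k)/k = 519973962150962777/32589158477190044730

Values of μ(k) for 1 ≤ k ≤ 57: μ(1) = 1, μ(2) = -1, μ(3) = -1, μ(5) = -1, μ(6) = 1, μ(7) = -1, μ(10) = 1, μ(11) = -1, μ(13) = -1, μ(14) = 1, μ(15) = 1, μ(17) = -1, μ(19) = -1, μ(21) = 1, μ(22) = 1, μ(23) = -1, μ(26) = 1, μ(29) = -1, μ(30) = -1, μ(31) = -1, μ(33) = 1, μ(34) = 1, μ(35) = 1, μ(37) = -1, μ(38) = 1, μ(39) = 1, μ(41) = -1, μ(42) = -1, μ(43) = -1, μ(46) = 1, μ(47) = -1, μ(51) = 1, μ(53) = -1, μ(55) = 1, μ(57) = 1, with μ = 0 on non-squarefree integers. Summing μ(k)/k for k where μ(k) ≠ 0 gives 519973962150962777/32589158477190044730 ≈ 0.0160. (PNT ⟺ this sum → 0 as n → ∞.)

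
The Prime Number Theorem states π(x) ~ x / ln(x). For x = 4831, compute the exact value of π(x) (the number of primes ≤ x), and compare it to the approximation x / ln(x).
π(4831) = 650;  x/ln(x) ≈ 569.50;  relative error ≈ 12.38%.

Directly count primes up to 4831: π(4831) = 650. The PNT approximation gives 4831/ln(4831) ≈ 4831/8.48281 ≈ 569.50. Relative error (π(x) − x/ln(x)) / π(x) ≈ 12.38%; the approximation is known to undercount slightly (Li(x) is a better estimate).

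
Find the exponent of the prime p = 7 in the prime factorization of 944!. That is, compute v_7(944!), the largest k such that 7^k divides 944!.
v_7(944!) = 155

Legendre's formula: v_p(n!) = Σ_{k ≥ 1} ⌊n / p^k⌋. For p = 7, n = 944, the terms are:
  ⌊944/7^1⌋ = ⌊944/7⌋ = 134
  ⌊944/7^2⌋ = ⌊944/49⌋ = 19
  ⌊944/7^3⌋ = ⌊944/343⌋ = 2
(the next term ⌊944/7^4⌋ = 0, terminating the sum). Summing: v_7(944!) = 134 + 19 + 2 = 155.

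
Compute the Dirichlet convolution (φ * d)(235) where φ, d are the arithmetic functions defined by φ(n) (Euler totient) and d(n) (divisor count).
(φ * d)(235) = 288

Divisors of 235: [1, 5, 47, 235]. For each d | 235:
  d = 1: φ(1) · d(235/1) = 1 · 4 = 4
  d = 5: φ(5) · d(235/5) = 4 · 2 = 8
  d = 47: φ(47) · d(235/47) = 46 · 2 = 92
  d = 235: φ(235) · d(235/235) = 184 · 1 = 184
Summing: (φ * d)(235) = 4 + 8 + 92 + 184 = 288.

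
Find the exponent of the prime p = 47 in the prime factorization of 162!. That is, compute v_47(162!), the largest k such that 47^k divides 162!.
v_47(162!) = 3

Legendre's formula: v_p(n!) = Σ_{k ≥ 1} ⌊n / p^k⌋. For p = 47, n = 162, the terms are:
  ⌊162/47^1⌋ = ⌊162/47⌋ = 3
(the next term ⌊162/47^2⌋ = 0, terminating the sum). Summing: v_47(162!) = 3 = 3.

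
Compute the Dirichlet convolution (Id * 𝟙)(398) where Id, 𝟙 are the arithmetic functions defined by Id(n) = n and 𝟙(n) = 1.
(Id * 𝟙)(398) = 600

Divisors of 398: [1, 2, 199, 398]. For each d | 398:
  d = 1: Id(1) · 𝟙(398/1) = 1 · 1 = 1
  d = 2: Id(2) · 𝟙(398/2) = 2 · 1 = 2
  d = 199: Id(199) · 𝟙(398/199) = 199 · 1 = 199
  d = 398: Id(398) · 𝟙(398/398) = 398 · 1 = 398
Summing: (Id * 𝟙)(398) = 1 + 2 + 199 + 398 = 600.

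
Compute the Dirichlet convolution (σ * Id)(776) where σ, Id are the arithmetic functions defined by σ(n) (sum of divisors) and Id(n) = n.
(σ * Id)(776) = 9555

Divisors of 776: [1, 2, 4, 8, 97, 194, 388, 776]. For each d | 776:
  d = 1: σ(1) · Id(776/1) = 1 · 776 = 776
  d = 2: σ(2) · Id(776/2) = 3 · 388 = 1164
  d = 4: σ(4) · Id(776/4) = 7 · 194 = 1358
  d = 8: σ(8) · Id(776/8) = 15 · 97 = 1455
  d = 97: σ(97) · Id(776/97) = 98 · 8 = 784
  d = 194: σ(194) · Id(776/194) = 294 · 4 = 1176
  d = 388: σ(388) · Id(776/388) = 686 · 2 = 1372
  d = 776: σ(776) · Id(776/776) = 1470 · 1 = 1470
Summing: (σ * Id)(776) = 776 + 1164 + 1358 + 1455 + 784 + 1176 + 1372 + 1470 = 9555.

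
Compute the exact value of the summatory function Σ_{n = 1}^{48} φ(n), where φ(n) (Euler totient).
Σ_{n ≤ 48} φ(n) = 712

Compute φ(n) for each 1 ≤ n ≤ 48: φ(1) = 1, φ(2) = 1, φ(3) = 2, φ(4) = 2, φ(5) = 4, φ(6) = 2, φ(7) = 6, φ(8) = 4, φ(9) = 6, φ(10) = 4, φ(11) = 10, φ(12) = 4, φ(13) = 12, φ(14) = 6, φ(15) = 8, φ(16) = 8, φ(17) = 16, φ(18) = 6, φ(19) = 18, φ(20) = 8, φ(21) = 12, φ(22) = 10, φ(23) = 22, φ(24) = 8, φ(25) = 20, φ(26) = 12, φ(27) = 18, φ(28) = 12, φ(29) = 28, φ(30) = 8, φ(31) = 30, φ(32) = 16, φ(33) = 20, φ(34) = 16, φ(35) = 24, φ(36) = 12, φ(37) = 36, φ(38) = 18, φ(39) = 24, φ(40) = 16, φ(41) = 40, φ(42) = 12, φ(43) = 42, φ(44) = 20, φ(45) = 24, φ(46) = 22, φ(47) = 46, φ(48) = 16. Summing all 48 values: 712. (Average order: Σ_{n ≤ x} φ(n) ~ (3/π²) x². For x = 48, (3/π²)·48² ≈ 700.33.)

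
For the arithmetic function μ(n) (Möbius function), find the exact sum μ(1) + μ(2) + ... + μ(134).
Σ_{n ≤ 134} μ(n) = -1

Compute μ(n) for each 1 ≤ n ≤ 134: μ(1) = 1, μ(2) = -1, μ(3) = -1, μ(4) = 0, μ(5) = -1, μ(6) = 1, μ(7) = -1, μ(8) = 0, μ(9) = 0, μ(10) = 1, μ(11) = -1, μ(12) = 0, μ(13) = -1, μ(14) = 1, μ(15) = 1, μ(16) = 0, μ(17) = -1, μ(18) = 0, μ(19) = -1, μ(20) = 0, μ(21) = 1, μ(22) = 1, μ(23) = -1, μ(24) = 0, μ(25) = 0, μ(26) = 1, μ(27) = 0, μ(28) = 0, μ(29) = -1, μ(30) = -1, μ(31) = -1, μ(32) = 0, μ(33) = 1, μ(34) = 1, μ(35) = 1, μ(36) = 0, μ(37) = -1, μ(38) = 1, μ(39) = 1, μ(40) = 0, μ(41) = -1, μ(42) = -1, μ(43) = -1, μ(44) = 0, μ(45) = 0, μ(46) = 1, μ(47) = -1, μ(48) = 0, μ(49) = 0, μ(50) = 0, μ(51) = 1, μ(52) = 0, μ(53) = -1, μ(54) = 0, μ(55) = 1, μ(56) = 0, μ(57) = 1, μ(58) = 1, μ(59) = -1, μ(60) = 0, μ(61) = -1, μ(62) = 1, μ(63) = 0, μ(64) = 0, μ(65) = 1, μ(66) = -1, μ(67) = -1, μ(68) = 0, μ(69) = 1, μ(70) = -1, μ(71) = -1, μ(72) = 0, μ(73) = -1, μ(74) = 1, μ(75) = 0, μ(76) = 0, μ(77) = 1, μ(78) = -1, μ(79) = -1, μ(80) = 0, μ(81) = 0, μ(82) = 1, μ(83) = -1, μ(84) = 0, μ(85) = 1, μ(86) = 1, μ(87) = 1, μ(88) = 0, μ(89) = -1, μ(90) = 0, μ(91) = 1, μ(92) = 0, μ(93) = 1, μ(94) = 1, μ(95) = 1, μ(96) = 0, μ(97) = -1, μ(98) = 0, μ(99) = 0, μ(100) = 0, μ(101) = -1, μ(102) = -1, μ(103) = -1, μ(104) = 0, μ(105) = -1, μ(106) = 1, μ(107) = -1, μ(108) = 0, μ(109) = -1, μ(110) = -1, μ(111) = 1, μ(112) = 0, μ(113) = -1, μ(114) = -1, μ(115) = 1, μ(116) = 0, μ(117) = 0, μ(118) = 1, μ(119) = 1, μ(120) = 0, μ(121) = 0, μ(122) = 1, μ(123) = 1, μ(124) = 0, μ(125) = 0, μ(126) = 0, μ(127) = -1, μ(128) = 0, μ(129) = 1, μ(130) = -1, μ(131) = -1, μ(132) = 0, μ(133) = 1, μ(134) = 1. Summing all 134 values: -1. (Mertens function M(x) = Σ_{n ≤ x} μ(n); on average M(x) should be small (PNT ⟺ M(x) = o(x)).)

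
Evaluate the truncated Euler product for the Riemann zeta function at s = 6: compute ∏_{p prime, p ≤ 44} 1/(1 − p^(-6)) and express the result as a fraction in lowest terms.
∏ = 58415599349237689613444204788995855063746535337692192433390985/57419764821752678419559868369284941010851064169028064391462912

The primes p ≤ 44 are [2, 3, 5, 7, 11, 13, 17, 19, 23, 29, 31, 37, 41, 43]. For each prime, (1 − 1/p^6)^(-1) = p^6 / (p^6 − 1). The product is (1 − 1/2^6)^(-1), (1 − 1/3^6)^(-1), (1 − 1/5^6)^(-1), (1 − 1/7^6)^(-1), (1 − 1/11^6)^(-1), (1 − 1/13^6)^(-1), (1 − 1/17^6)^(-1), (1 − 1/19^6)^(-1), (1 − 1/23^6)^(-1), (1 − 1/29^6)^(-1), (1 − 1/31^6)^(-1), (1 − 1/37^6)^(-1), (1 − 1/41^6)^(-1), (1 − 1/43^6)^(-1) = ∏ p^6 / (p^6 − 1) = 58415599349237689613444204788995855063746535337692192433390985/57419764821752678419559868369284941010851064169028064391462912.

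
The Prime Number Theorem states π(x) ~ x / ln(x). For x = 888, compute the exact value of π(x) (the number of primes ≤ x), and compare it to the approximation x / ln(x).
π(888) = 154;  x/ln(x) ≈ 130.80;  relative error ≈ 15.06%.

Directly count primes up to 888: π(888) = 154. The PNT approximation gives 888/ln(888) ≈ 888/6.78897 ≈ 130.80. Relative error (π(x) − x/ln(x)) / π(x) ≈ 15.06%; the approximation is known to undercount slightly (Li(x) is a better estimate).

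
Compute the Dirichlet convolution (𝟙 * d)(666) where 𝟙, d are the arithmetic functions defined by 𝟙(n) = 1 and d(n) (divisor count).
(𝟙 * d)(666) = 54

Divisors of 666: [1, 2, 3, 6, 9, 18, 37, 74, 111, 222, 333, 666]. For each d | 666:
  d = 1: 𝟙(1) · d(666/1) = 1 · 12 = 12
  d = 2: 𝟙(2) · d(666/2) = 1 · 6 = 6
  d = 3: 𝟙(3) · d(666/3) = 1 · 8 = 8
  d = 6: 𝟙(6) · d(666/6) = 1 · 4 = 4
  d = 9: 𝟙(9) · d(666/9) = 1 · 4 = 4
  d = 18: 𝟙(18) · d(666/18) = 1 · 2 = 2
  d = 37: 𝟙(37) · d(666/37) = 1 · 6 = 6
  d = 74: 𝟙(74) · d(666/74) = 1 · 3 = 3
  d = 111: 𝟙(111) · d(666/111) = 1 · 4 = 4
  d = 222: 𝟙(222) · d(666/222) = 1 · 2 = 2
  d = 333: 𝟙(333) · d(666/333) = 1 · 2 = 2
  d = 666: 𝟙(666) · d(666/666) = 1 · 1 = 1
Summing: (𝟙 * d)(666) = 12 + 6 + 8 + 4 + 4 + 2 + 6 + 3 + 4 + 2 + 2 + 1 = 54.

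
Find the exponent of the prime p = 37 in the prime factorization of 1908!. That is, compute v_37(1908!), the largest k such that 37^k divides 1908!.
v_37(1908!) = 52

Legendre's formula: v_p(n!) = Σ_{k ≥ 1} ⌊n / p^k⌋. For p = 37, n = 1908, the terms are:
  ⌊1908/37^1⌋ = ⌊1908/37⌋ = 51
  ⌊1908/37^2⌋ = ⌊1908/1369⌋ = 1
(the next term ⌊1908/37^3⌋ = 0, terminating the sum). Summing: v_37(1908!) = 51 + 1 = 52.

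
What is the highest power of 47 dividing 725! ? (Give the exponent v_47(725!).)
v_47(725!) = 15

Legendre's formula: v_p(n!) = Σ_{k ≥ 1} ⌊n / p^k⌋. For p = 47, n = 725, the terms are:
  ⌊725/47^1⌋ = ⌊725/47⌋ = 15
(the next term ⌊725/47^2⌋ = 0, terminating the sum). Summing: v_47(725!) = 15 = 15.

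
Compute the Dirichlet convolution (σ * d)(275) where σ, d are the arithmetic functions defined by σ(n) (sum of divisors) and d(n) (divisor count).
(σ * d)(275) = 644

Divisors of 275: [1, 5, 11, 25, 55, 275]. For each d | 275:
  d = 1: σ(1) · d(275/1) = 1 · 6 = 6
  d = 5: σ(5) · d(275/5) = 6 · 4 = 24
  d = 11: σ(11) · d(275/11) = 12 · 3 = 36
  d = 25: σ(25) · d(275/25) = 31 · 2 = 62
  d = 55: σ(55) · d(275/55) = 72 · 2 = 144
  d = 275: σ(275) · d(275/275) = 372 · 1 = 372
Summing: (σ * d)(275) = 6 + 24 + 36 + 62 + 144 + 372 = 644.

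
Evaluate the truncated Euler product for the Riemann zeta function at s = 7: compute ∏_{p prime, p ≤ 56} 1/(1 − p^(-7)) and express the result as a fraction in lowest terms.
∏ = 72859781352345946164271325208512748367496302513429047898775811498046799405380225394802980517015901501332936608125/72256491859259542003929080814473893559535113224475133477501839873036689289530416476883582246279412849505472872448

The primes p ≤ 56 are [2, 3, 5, 7, 11, 13, 17, 19, 23, 29, 31, 37, 41, 43, 47, 53]. For each prime, (1 − 1/p^7)^(-1) = p^7 / (p^7 − 1). The product is (1 − 1/2^7)^(-1), (1 − 1/3^7)^(-1), (1 − 1/5^7)^(-1), (1 − 1/7^7)^(-1), (1 − 1/11^7)^(-1), (1 − 1/13^7)^(-1), (1 − 1/17^7)^(-1), (1 − 1/19^7)^(-1), (1 − 1/23^7)^(-1), (1 − 1/29^7)^(-1), (1 − 1/31^7)^(-1), (1 − 1/37^7)^(-1), (1 − 1/41^7)^(-1), (1 − 1/43^7)^(-1), (1 − 1/47^7)^(-1), (1 − 1/53^7)^(-1) = ∏ p^7 / (p^7 − 1) = 72859781352345946164271325208512748367496302513429047898775811498046799405380225394802980517015901501332936608125/72256491859259542003929080814473893559535113224475133477501839873036689289530416476883582246279412849505472872448.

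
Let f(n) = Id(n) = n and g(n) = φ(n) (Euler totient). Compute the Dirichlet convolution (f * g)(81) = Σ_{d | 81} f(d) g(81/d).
(Id * φ)(81) = 297

Divisors of 81: [1, 3, 9, 27, 81]. For each d | 81:
  d = 1: Id(1) · φ(81/1) = 1 · 54 = 54
  d = 3: Id(3) · φ(81/3) = 3 · 18 = 54
  d = 9: Id(9) · φ(81/9) = 9 · 6 = 54
  d = 27: Id(27) · φ(81/27) = 27 · 2 = 54
  d = 81: Id(81) · φ(81/81) = 81 · 1 = 81
Summing: (Id * φ)(81) = 54 + 54 + 54 + 54 + 81 = 297.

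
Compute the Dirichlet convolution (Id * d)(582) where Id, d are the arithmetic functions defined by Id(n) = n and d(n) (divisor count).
(Id * d)(582) = 1980

Divisors of 582: [1, 2, 3, 6, 97, 194, 291, 582]. For each d | 582:
  d = 1: Id(1) · d(582/1) = 1 · 8 = 8
  d = 2: Id(2) · d(582/2) = 2 · 4 = 8
  d = 3: Id(3) · d(582/3) = 3 · 4 = 12
  d = 6: Id(6) · d(582/6) = 6 · 2 = 12
  d = 97: Id(97) · d(582/97) = 97 · 4 = 388
  d = 194: Id(194) · d(582/194) = 194 · 2 = 388
  d = 291: Id(291) · d(582/291) = 291 · 2 = 582
  d = 582: Id(582) · d(582/582) = 582 · 1 = 582
Summing: (Id * d)(582) = 8 + 8 + 12 + 12 + 388 + 388 + 582 + 582 = 1980.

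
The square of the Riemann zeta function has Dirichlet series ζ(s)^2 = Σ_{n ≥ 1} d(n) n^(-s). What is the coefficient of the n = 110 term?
d(110) = 8

ζ(s)^2 = (Σ 1/m^s)(Σ 1/k^s). The coefficient of 1/n^s in the product is the number of ordered pairs (m, k) with mk = n, which equals d(n). For n = 110, divisors are [1, 2, 5, 10, 11, 22, 55, 110], so d(110) = 8.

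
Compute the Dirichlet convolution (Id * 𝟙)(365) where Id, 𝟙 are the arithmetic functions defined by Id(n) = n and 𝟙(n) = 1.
(Id * 𝟙)(365) = 444

Divisors of 365: [1, 5, 73, 365]. For each d | 365:
  d = 1: Id(1) · 𝟙(365/1) = 1 · 1 = 1
  d = 5: Id(5) · 𝟙(365/5) = 5 · 1 = 5
  d = 73: Id(73) · 𝟙(365/73) = 73 · 1 = 73
  d = 365: Id(365) · 𝟙(365/365) = 365 · 1 = 365
Summing: (Id * 𝟙)(365) = 1 + 5 + 73 + 365 = 444.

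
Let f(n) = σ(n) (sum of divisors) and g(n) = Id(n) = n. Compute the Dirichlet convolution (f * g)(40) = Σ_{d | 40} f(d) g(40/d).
(σ * Id)(40) = 539

Divisors of 40: [1, 2, 4, 5, 8, 10, 20, 40]. For each d | 40:
  d = 1: σ(1) · Id(40/1) = 1 · 40 = 40
  d = 2: σ(2) · Id(40/2) = 3 · 20 = 60
  d = 4: σ(4) · Id(40/4) = 7 · 10 = 70
  d = 5: σ(5) · Id(40/5) = 6 · 8 = 48
  d = 8: σ(8) · Id(40/8) = 15 · 5 = 75
  d = 10: σ(10) · Id(40/10) = 18 · 4 = 72
  d = 20: σ(20) · Id(40/20) = 42 · 2 = 84
  d = 40: σ(40) · Id(40/40) = 90 · 1 = 90
Summing: (σ * Id)(40) = 40 + 60 + 70 + 48 + 75 + 72 + 84 + 90 = 539.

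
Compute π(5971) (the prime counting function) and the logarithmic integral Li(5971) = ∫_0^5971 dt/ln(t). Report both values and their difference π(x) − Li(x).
π(5971) = 781;  Li(5971) ≈ 797.08;  π(x) − Li(x) ≈ -16.08.

Direct count of primes ≤ 5971 gives π(5971) = 781. Numerical evaluation of the logarithmic integral gives Li(5971) ≈ 797.08. The difference π(x) − Li(x) ≈ -16.08 is typically negative for small/moderate x (Li(x) overestimates), though Littlewood's theorem shows this sign changes infinitely often.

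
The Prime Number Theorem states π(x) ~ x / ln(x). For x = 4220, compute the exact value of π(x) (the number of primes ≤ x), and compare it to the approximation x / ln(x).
π(4220) = 578;  x/ln(x) ≈ 505.54;  relative error ≈ 12.54%.

Directly count primes up to 4220: π(4220) = 578. The PNT approximation gives 4220/ln(4220) ≈ 4220/8.34759 ≈ 505.54. Relative error (π(x) − x/ln(x)) / π(x) ≈ 12.54%; the approximation is known to undercount slightly (Li(x) is a better estimate).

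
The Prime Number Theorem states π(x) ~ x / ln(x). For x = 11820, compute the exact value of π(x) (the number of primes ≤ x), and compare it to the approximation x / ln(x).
π(11820) = 1416;  x/ln(x) ≈ 1260.46;  relative error ≈ 10.98%.

Directly count primes up to 11820: π(11820) = 1416. The PNT approximation gives 11820/ln(11820) ≈ 11820/9.37755 ≈ 1260.46. Relative error (π(x) − x/ln(x)) / π(x) ≈ 10.98%; the approximation is known to undercount slightly (Li(x) is a better estimate).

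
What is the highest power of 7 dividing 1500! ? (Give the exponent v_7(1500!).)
v_7(1500!) = 248

Legendre's formula: v_p(n!) = Σ_{k ≥ 1} ⌊n / p^k⌋. For p = 7, n = 1500, the terms are:
  ⌊1500/7^1⌋ = ⌊1500/7⌋ = 214
  ⌊1500/7^2⌋ = ⌊1500/49⌋ = 30
  ⌊1500/7^3⌋ = ⌊1500/343⌋ = 4
(the next term ⌊1500/7^4⌋ = 0, terminating the sum). Summing: v_7(1500!) = 214 + 30 + 4 = 248.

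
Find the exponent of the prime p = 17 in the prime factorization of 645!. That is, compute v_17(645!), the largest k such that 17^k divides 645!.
v_17(645!) = 39

Legendre's formula: v_p(n!) = Σ_{k ≥ 1} ⌊n / p^k⌋. For p = 17, n = 645, the terms are:
  ⌊645/17^1⌋ = ⌊645/17⌋ = 37
  ⌊645/17^2⌋ = ⌊645/289⌋ = 2
(the next term ⌊645/17^3⌋ = 0, terminating the sum). Summing: v_17(645!) = 37 + 2 = 39.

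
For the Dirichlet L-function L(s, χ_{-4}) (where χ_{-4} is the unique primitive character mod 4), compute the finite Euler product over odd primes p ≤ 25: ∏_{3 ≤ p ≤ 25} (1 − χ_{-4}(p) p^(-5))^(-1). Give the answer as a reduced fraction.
∏ = 19221914719363107239019289471588875/19296053991287416836128860852453376

The odd primes p ≤ 25 are [3, 5, 7, 11, 13, 17, 19, 23]. For each, χ(p) = 1 if p ≡ 1 mod 4, χ(p) = −1 if p ≡ 3 mod 4. Taking (1 − χ(p)/p^5)^(-1) = p^5/(p^5 − χ(p)): (1 − (-1)/3^5)^(-1) · (1 − (1)/5^5)^(-1) · (1 − (-1)/7^5)^(-1) · (1 − (-1)/11^5)^(-1) · (1 − (1)/13^5)^(-1) · (1 − (1)/17^5)^(-1) · (1 − (-1)/19^5)^(-1) · (1 − (-1)/23^5)^(-1) = 19221914719363107239019289471588875/19296053991287416836128860852453376.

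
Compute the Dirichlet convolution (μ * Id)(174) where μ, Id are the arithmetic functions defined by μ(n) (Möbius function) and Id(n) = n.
(μ * Id)(174) = 56

Divisors of 174: [1, 2, 3, 6, 29, 58, 87, 174]. For each d | 174:
  d = 1: μ(1) · Id(174/1) = 1 · 174 = 174
  d = 2: μ(2) · Id(174/2) = -1 · 87 = -87
  d = 3: μ(3) · Id(174/3) = -1 · 58 = -58
  d = 6: μ(6) · Id(174/6) = 1 · 29 = 29
  d = 29: μ(29) · Id(174/29) = -1 · 6 = -6
  d = 58: μ(58) · Id(174/58) = 1 · 3 = 3
  d = 87: μ(87) · Id(174/87) = 1 · 2 = 2
  d = 174: μ(174) · Id(174/174) = -1 · 1 = -1
Summing: (μ * Id)(174) = 174 + -87 + -58 + 29 + -6 + 3 + 2 + -1 = 56.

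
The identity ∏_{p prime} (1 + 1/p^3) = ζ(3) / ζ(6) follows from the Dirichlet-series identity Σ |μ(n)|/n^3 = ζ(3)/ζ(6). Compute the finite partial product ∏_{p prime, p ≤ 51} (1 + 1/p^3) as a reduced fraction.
∏ = 8015182591485824614015950466842624/6783810016842653083409665472454505

The primes p ≤ 51 are [2, 3, 5, 7, 11, 13, 17, 19, 23, 29, 31, 37, 41, 43, 47]. For each, (1 + 1/p^3) = (p^3 + 1)/p^3. Multiplying these fractions over p ∈ [2, 3, 5, 7, 11, 13, 17, 19, 23, 29, 31, 37, 41, 43, 47] gives 8015182591485824614015950466842624/6783810016842653083409665472454505. (In the limit P → ∞ this tends to ζ(3)/ζ(6).)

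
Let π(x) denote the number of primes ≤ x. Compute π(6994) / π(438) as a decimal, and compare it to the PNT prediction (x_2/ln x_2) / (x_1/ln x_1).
π(6994)/π(438) = 899/84 ≈ 10.7024;  PNT prediction ≈ 10.9707.

π(438) = 84 and π(6994) = 899, so π(6994)/π(438) ≈ 10.7024. The PNT-predicted ratio is (6994/ln(6994)) / (438/ln(438)) ≈ 10.9707. The two agree to within a few percent, as expected.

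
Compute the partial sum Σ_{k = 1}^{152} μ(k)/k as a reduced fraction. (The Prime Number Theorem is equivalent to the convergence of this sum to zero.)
Σ μ(k)/k = 498553581288971583508015817946071430122138094746515981177/75106511663943725776296745409664000450228387787452181363970

Values of μ(k) for 1 ≤ k ≤ 152: μ(1) = 1, μ(2) = -1, μ(3) = -1, μ(5) = -1, μ(6) = 1, μ(7) = -1, μ(10) = 1, μ(11) = -1, μ(13) = -1, μ(14) = 1, μ(15) = 1, μ(17) = -1, μ(19) = -1, μ(21) = 1, μ(22) = 1, μ(23) = -1, μ(26) = 1, μ(29) = -1, μ(30) = -1, μ(31) = -1, μ(33) = 1, μ(34) = 1, μ(35) = 1, μ(37) = -1, μ(38) = 1, μ(39) = 1, μ(41) = -1, μ(42) = -1, μ(43) = -1, μ(46) = 1, μ(47) = -1, μ(51) = 1, μ(53) = -1, μ(55) = 1, μ(57) = 1, μ(58) = 1, μ(59) = -1, μ(61) = -1, μ(62) = 1, μ(65) = 1, μ(66) = -1, μ(67) = -1, μ(69) = 1, μ(70) = -1, μ(71) = -1, μ(73) = -1, μ(74) = 1, μ(77) = 1, μ(78) = -1, μ(79) = -1, μ(82) = 1, μ(83) = -1, μ(85) = 1, μ(86) = 1, μ(87) = 1, μ(89) = -1, μ(91) = 1, μ(93) = 1, μ(94) = 1, μ(95) = 1, μ(97) = -1, μ(101) = -1, μ(102) = -1, μ(103) = -1, μ(105) = -1, μ(106) = 1, μ(107) = -1, μ(109) = -1, μ(110) = -1, μ(111) = 1, μ(113) = -1, μ(114) = -1, μ(115) = 1, μ(118) = 1, μ(119) = 1, μ(122) = 1, μ(123) = 1, μ(127) = -1, μ(129) = 1, μ(130) = -1, μ(131) = -1, μ(133) = 1, μ(134) = 1, μ(137) = -1, μ(138) = -1, μ(139) = -1, μ(141) = 1, μ(142) = 1, μ(143) = 1, μ(145) = 1, μ(146) = 1, μ(149) = -1, μ(151) = -1, with μ = 0 on non-squarefree integers. Summing μ(k)/k for k where μ(k) ≠ 0 gives 498553581288971583508015817946071430122138094746515981177/75106511663943725776296745409664000450228387787452181363970 ≈ 0.0066. (PNT ⟺ this sum → 0 as n → ∞.)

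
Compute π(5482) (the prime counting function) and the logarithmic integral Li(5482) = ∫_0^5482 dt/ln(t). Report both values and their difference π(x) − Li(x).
π(5482) = 724;  Li(5482) ≈ 740.56;  π(x) − Li(x) ≈ -16.56.

Direct count of primes ≤ 5482 gives π(5482) = 724. Numerical evaluation of the logarithmic integral gives Li(5482) ≈ 740.56. The difference π(x) − Li(x) ≈ -16.56 is typically negative for small/moderate x (Li(x) overestimates), though Littlewood's theorem shows this sign changes infinitely often.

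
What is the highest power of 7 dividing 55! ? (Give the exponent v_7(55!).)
v_7(55!) = 8

Legendre's formula: v_p(n!) = Σ_{k ≥ 1} ⌊n / p^k⌋. For p = 7, n = 55, the terms are:
  ⌊55/7^1⌋ = ⌊55/7⌋ = 7
  ⌊55/7^2⌋ = ⌊55/49⌋ = 1
(the next term ⌊55/7^3⌋ = 0, terminating the sum). Summing: v_7(55!) = 7 + 1 = 8.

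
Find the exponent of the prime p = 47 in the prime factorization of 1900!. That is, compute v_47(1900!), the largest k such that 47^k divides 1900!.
v_47(1900!) = 40

Legendre's formula: v_p(n!) = Σ_{k ≥ 1} ⌊n / p^k⌋. For p = 47, n = 1900, the terms are:
  ⌊1900/47^1⌋ = ⌊1900/47⌋ = 40
(the next term ⌊1900/47^2⌋ = 0, terminating the sum). Summing: v_47(1900!) = 40 = 40.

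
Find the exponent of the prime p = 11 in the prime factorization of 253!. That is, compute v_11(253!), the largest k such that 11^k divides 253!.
v_11(253!) = 25

Legendre's formula: v_p(n!) = Σ_{k ≥ 1} ⌊n / p^k⌋. For p = 11, n = 253, the terms are:
  ⌊253/11^1⌋ = ⌊253/11⌋ = 23
  ⌊253/11^2⌋ = ⌊253/121⌋ = 2
(the next term ⌊253/11^3⌋ = 0, terminating the sum). Summing: v_11(253!) = 23 + 2 = 25.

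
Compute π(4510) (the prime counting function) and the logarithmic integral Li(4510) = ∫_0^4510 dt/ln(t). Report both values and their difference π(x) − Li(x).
π(4510) = 611;  Li(4510) ≈ 626.41;  π(x) − Li(x) ≈ -15.41.

Direct count of primes ≤ 4510 gives π(4510) = 611. Numerical evaluation of the logarithmic integral gives Li(4510) ≈ 626.41. The difference π(x) − Li(x) ≈ -15.41 is typically negative for small/moderate x (Li(x) overestimates), though Littlewood's theorem shows this sign changes infinitely often.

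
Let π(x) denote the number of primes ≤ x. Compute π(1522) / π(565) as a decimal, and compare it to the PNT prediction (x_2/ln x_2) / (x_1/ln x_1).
π(1522)/π(565) = 240/103 ≈ 2.3301;  PNT prediction ≈ 2.3295.

π(565) = 103 and π(1522) = 240, so π(1522)/π(565) ≈ 2.3301. The PNT-predicted ratio is (1522/ln(1522)) / (565/ln(565)) ≈ 2.3295. The two agree to within a few percent, as expected.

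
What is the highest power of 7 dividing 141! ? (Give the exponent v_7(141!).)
v_7(141!) = 22

Legendre's formula: v_p(n!) = Σ_{k ≥ 1} ⌊n / p^k⌋. For p = 7, n = 141, the terms are:
  ⌊141/7^1⌋ = ⌊141/7⌋ = 20
  ⌊141/7^2⌋ = ⌊141/49⌋ = 2
(the next term ⌊141/7^3⌋ = 0, terminating the sum). Summing: v_7(141!) = 20 + 2 = 22.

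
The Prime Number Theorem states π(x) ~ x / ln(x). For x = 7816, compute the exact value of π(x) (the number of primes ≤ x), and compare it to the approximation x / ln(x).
π(7816) = 987;  x/ln(x) ≈ 871.94;  relative error ≈ 11.66%.

Directly count primes up to 7816: π(7816) = 987. The PNT approximation gives 7816/ln(7816) ≈ 7816/8.96393 ≈ 871.94. Relative error (π(x) − x/ln(x)) / π(x) ≈ 11.66%; the approximation is known to undercount slightly (Li(x) is a better estimate).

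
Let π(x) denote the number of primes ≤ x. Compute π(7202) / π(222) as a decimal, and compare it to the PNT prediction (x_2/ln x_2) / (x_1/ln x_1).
π(7202)/π(222) = 919/47 ≈ 19.5532;  PNT prediction ≈ 19.7330.

π(222) = 47 and π(7202) = 919, so π(7202)/π(222) ≈ 19.5532. The PNT-predicted ratio is (7202/ln(7202)) / (222/ln(222)) ≈ 19.7330. The two agree to within a few percent, as expected.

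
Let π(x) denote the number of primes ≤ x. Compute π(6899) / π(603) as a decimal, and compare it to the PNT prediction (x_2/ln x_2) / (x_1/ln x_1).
π(6899)/π(603) = 887/110 ≈ 8.0636;  PNT prediction ≈ 8.2865.

π(603) = 110 and π(6899) = 887, so π(6899)/π(603) ≈ 8.0636. The PNT-predicted ratio is (6899/ln(6899)) / (603/ln(603)) ≈ 8.2865. The two agree to within a few percent, as expected.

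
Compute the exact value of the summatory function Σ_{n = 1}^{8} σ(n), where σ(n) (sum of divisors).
Σ_{n ≤ 8} σ(n) = 56

Compute σ(n) for each 1 ≤ n ≤ 8: σ(1) = 1, σ(2) = 3, σ(3) = 4, σ(4) = 7, σ(5) = 6, σ(6) = 12, σ(7) = 8, σ(8) = 15. Summing all 8 values: 56. (Average order: Σ_{n ≤ x} σ(n) ~ (π²/12) x². For x = 8, (π²/12)·8² ≈ 52.64.)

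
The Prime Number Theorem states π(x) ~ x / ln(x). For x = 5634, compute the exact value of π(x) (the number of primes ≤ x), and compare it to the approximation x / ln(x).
π(5634) = 739;  x/ln(x) ≈ 652.34;  relative error ≈ 11.73%.

Directly count primes up to 5634: π(5634) = 739. The PNT approximation gives 5634/ln(5634) ≈ 5634/8.63657 ≈ 652.34. Relative error (π(x) − x/ln(x)) / π(x) ≈ 11.73%; the approximation is known to undercount slightly (Li(x) is a better estimate).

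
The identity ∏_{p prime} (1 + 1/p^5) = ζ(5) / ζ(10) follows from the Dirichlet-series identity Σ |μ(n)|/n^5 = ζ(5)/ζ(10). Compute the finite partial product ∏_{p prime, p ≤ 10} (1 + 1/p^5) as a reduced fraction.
∏ = 1468981382/1418090625

The primes p ≤ 10 are [2, 3, 5, 7]. For each, (1 + 1/p^5) = (p^5 + 1)/p^5. Multiplying these fractions over p ∈ [2, 3, 5, 7] gives 1468981382/1418090625. (In the limit P → ∞ this tends to ζ(5)/ζ(10).)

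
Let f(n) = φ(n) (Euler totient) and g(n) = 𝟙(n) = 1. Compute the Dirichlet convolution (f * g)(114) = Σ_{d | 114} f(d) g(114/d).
(φ * 𝟙)(114) = 114

Divisors of 114: [1, 2, 3, 6, 19, 38, 57, 114]. For each d | 114:
  d = 1: φ(1) · 𝟙(114/1) = 1 · 1 = 1
  d = 2: φ(2) · 𝟙(114/2) = 1 · 1 = 1
  d = 3: φ(3) · 𝟙(114/3) = 2 · 1 = 2
  d = 6: φ(6) · 𝟙(114/6) = 2 · 1 = 2
  d = 19: φ(19) · 𝟙(114/19) = 18 · 1 = 18
  d = 38: φ(38) · 𝟙(114/38) = 18 · 1 = 18
  d = 57: φ(57) · 𝟙(114/57) = 36 · 1 = 36
  d = 114: φ(114) · 𝟙(114/114) = 36 · 1 = 36
Summing: (φ * 𝟙)(114) = 1 + 1 + 2 + 2 + 18 + 18 + 36 + 36 = 114.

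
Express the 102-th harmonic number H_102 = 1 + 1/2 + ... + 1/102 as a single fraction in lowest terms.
H_102 = 1466680552926312970266451896162877432149019/281670315928038407744716588098661706369472

Direct summation: H_102 = 1 + 1/2 + ... + 1/102. The least common denominator is lcm(1, ..., 102) = 7041757898200960193617914702466542659236800; over this denominator the numerator is 7041757898200960193617914702466542659236800 + 3520878949100480096808957351233271329618400 + 2347252632733653397872638234155514219745600 + 1760439474550240048404478675616635664809200 + 1408351579640192038723582940493308531847360 + 1173626316366826698936319117077757109872800 + 1005965414028708599088273528923791808462400 + 880219737275120024202239337808317832404600 + 782417544244551132624212744718504739915200 + 704175789820096019361791470246654265923680 + 640159808927360017601628609315140241748800 + 586813158183413349468159558538878554936400 + 541673684476996937970608823266657127633600 + 502982707014354299544136764461895904231200 + 469450526546730679574527646831102843949120 + 440109868637560012101119668904158916202300 + 414221052835350599624583217792149568190400 + 391208772122275566312106372359252369957600 + 370618836747418957558837615919291718907200 + 352087894910048009680895735123327132961840 + 335321804676236199696091176307930602820800 + 320079904463680008800814304657570120874400 + 306163386878302617113822378368110550401600 + 293406579091706674734079779269439277468200 + 281670315928038407744716588098661706369472 + 270836842238498468985304411633328563816800 + 260805848081517044208070914906168246638400 + 251491353507177149772068382230947952115600 + 242819237868998627366134989740225608939200 + 234725263273365339787263823415551421974560 + 227153480587127748181223054918275569652800 + 220054934318780006050559834452079458101150 + 213386602975786672533876203105046747249600 + 207110526417675299812291608896074784095200 + 201193082805741719817654705784758361692480 + 195604386061137783156053186179626184978800 + 190317781032458383611294991958555207006400 + 185309418373709478779418807959645859453600 + 180557894825665645990202941088885709211200 + 176043947455024004840447867561663566480920 + 171750192639047809600436943962598601444800 + 167660902338118099848045588153965301410400 + 163761811586068841712044527964338201377600 + 160039952231840004400407152328785060437200 + 156483508848910226524842548943700947983040 + 153081693439151308556911189184055275200800 + 149824636131935323268466270265245588494400 + 146703289545853337367039889634719638734100 + 143709344861244085584039075560541686923200 + 140835157964019203872358294049330853184736 + 138073684278450199874861072597383189396800 + 135418421119249234492652205816664281908400 + 132863356569829437615432352876727219985600 + 130402924040758522104035457453084123319200 + 128031961785472003520325721863028048349760 + 125745676753588574886034191115473976057800 + 123539612249139652519612538639763906302400 + 121409618934499313683067494870112804469600 + 119351828783067121925727367838415977275200 + 117362631636682669893631911707775710987280 + 115438654068868199895375650860107256708800 + 113576740293563874090611527459137784826400 + 111773934892078733232030392102643534273600 + 110027467159390003025279917226039729050575 + 108334736895399387594121764653331425526720 + 106693301487893336266938101552523373624800 + 105100864152253137218177831380097651630400 + 103555263208837649906145804448037392047600 + 102054462292767539037940792789370183467200 + 100596541402870859908827352892379180846240 + 99179688707055777374900207076993558580800 + 97802193030568891578026593089813092489400 + 96462436961656988953670064417349899441600 + 95158890516229191805647495979277603503200 + 93890105309346135914905529366220568789824 + 92654709186854739389709403979822929726800 + 91451401275337145371661229902162891678400 + 90278947412832822995101470544442854605600 + 89136175926594432830606515221095476699200 + 88021973727512002420223933780831783240460 + 86935282693839014736023638302056082212800 + 85875096319523904800218471981299300722400 + 84840456604830845706239936174295694689600 + 83830451169059049924022794076982650705200 + 82844210567070119924916643558429913638080 + 81880905793034420856022263982169100688800 + 80939745956332875788711663246741869646400 + 80019976115920002200203576164392530218600 + 79120875260684945995706906769286996171200 + 78241754424455113262421274471850473991520 + 77381954925285276852944117609522446804800 + 76540846719575654278455594592027637600400 + 75717826862375916060407684972758523217600 + 74912318065967661634233135132622794247200 + 74123767349483791511767523183858343781440 + 73351644772926668683519944817359819367050 + 72595442249494434985751697963572604734400 + 71854672430622042792019537780270843461600 + 71128867658595557511292067701682249083200 + 70417578982009601936179147024665426592368 + 69720375229712477164533808935312303556800 + 69036842139225099937430536298691594698400 = 36667013823157824256661297404071935803725475, so H_102 = 36667013823157824256661297404071935803725475/7041757898200960193617914702466542659236800; reducing by gcd(36667013823157824256661297404071935803725475, 7041757898200960193617914702466542659236800) = 25 gives 1466680552926312970266451896162877432149019/281670315928038407744716588098661706369472 ≈ 5.20708. (The PNT-adjacent estimate ln(102) + γ ≈ 5.20219 matches within O(1/n).)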